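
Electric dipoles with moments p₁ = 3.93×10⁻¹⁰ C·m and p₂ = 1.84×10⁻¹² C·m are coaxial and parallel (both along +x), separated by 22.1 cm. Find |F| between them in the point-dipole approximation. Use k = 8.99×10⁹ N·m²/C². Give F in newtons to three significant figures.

F ≈ 1.64×10⁻⁸ N

On-axis field of dipole 1 at distance r: E = 2kp₁/r³. Force on dipole 2 is F = p₂·dE/dr (gradient along axis).
dE/dr = −6kp₁/r⁴, so |F| = 6kp₁p₂/r⁴ (attractive for aligned moments).
F = 6(8.99×10⁹)(3.93×10⁻¹⁰)(1.84×10⁻¹²)/(0.221)⁴ = 1.635×10⁻⁸ N.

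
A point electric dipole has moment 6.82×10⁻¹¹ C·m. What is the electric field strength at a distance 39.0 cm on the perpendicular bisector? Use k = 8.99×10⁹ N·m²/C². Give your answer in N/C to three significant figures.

On the perpendicular bisector E = kp/r³ (half the axial value at the same distance).
E = (8.99×10⁹)(6.82×10⁻¹¹) / (0.390)³ = 10.34 N/C.

E ≈ 10.3 N/C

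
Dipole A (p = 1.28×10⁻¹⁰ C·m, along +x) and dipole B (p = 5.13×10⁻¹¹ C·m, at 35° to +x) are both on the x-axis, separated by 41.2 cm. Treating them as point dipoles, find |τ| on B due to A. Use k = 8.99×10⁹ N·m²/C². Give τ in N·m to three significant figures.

τ ≈ 9.68×10⁻¹⁰ N·m

The second dipole sits on the axis of the first, so the field there is axial: E₁ = 2kp₁/r³ along +x.
E₁ = 2(8.99×10⁹)(1.28×10⁻¹⁰)/(0.412)³ = 32.91 N/C.
Torque on the second dipole: τ = p₂ E₁ sinθ.
τ = (5.13×10⁻¹¹)(32.91)·sin35° = 9.683×10⁻¹⁰ N·m.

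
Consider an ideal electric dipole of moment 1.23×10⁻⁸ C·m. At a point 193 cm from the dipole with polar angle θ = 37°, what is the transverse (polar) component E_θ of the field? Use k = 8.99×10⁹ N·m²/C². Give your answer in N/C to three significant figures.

E_θ ≈ 9.26 N/C

For a dipole, E_θ = (kp sinθ)/r³.
kp/r³ = (8.99×10⁹)(1.23×10⁻⁸)/(1.93)³ = 15.38 N/C.
E_θ = 15.38·sin37° = 9.257 N/C.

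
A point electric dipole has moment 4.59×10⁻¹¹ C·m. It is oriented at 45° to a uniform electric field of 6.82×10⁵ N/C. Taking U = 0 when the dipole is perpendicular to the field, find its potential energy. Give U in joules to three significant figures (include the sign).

U ≈ -2.21×10⁻⁵ J

U = −p·E = −pE cosθ.
U = −(4.59×10⁻¹¹)(6.82×10⁵)·cos45° = -2.214×10⁻⁵ J.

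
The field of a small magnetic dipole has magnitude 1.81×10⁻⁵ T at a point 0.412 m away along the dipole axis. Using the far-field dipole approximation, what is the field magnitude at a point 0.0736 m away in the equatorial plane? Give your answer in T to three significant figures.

Dipole fields scale as 1/r³ in the far field.
The axial field is twice the equatorial field at the same r, so the geometry factor is 1/2.
B₂ = B₁ · (1/2) · (r₁/r₂)³ = 1.81×10⁻⁵ · 0.5 · (0.412/0.0736)³.
(r₁/r₂)³ = (5.598)³ = 175.4.
B₂ ≈ 0.001587 T.

B ≈ 0.00159 T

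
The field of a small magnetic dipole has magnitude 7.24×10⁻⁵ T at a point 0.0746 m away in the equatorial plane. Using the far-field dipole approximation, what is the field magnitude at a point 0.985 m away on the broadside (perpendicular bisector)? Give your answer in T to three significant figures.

Dipole fields scale as 1/r³ in the far field; the geometry is the same at both points.
B₂ = B₁ · (r₁/r₂)³ = 7.24×10⁻⁵ · (0.0746/0.985)³.
(r₁/r₂)³ = (0.07574)³ = 0.0004344.
B₂ ≈ 3.145×10⁻⁸ T.

B ≈ 3.15×10⁻⁸ T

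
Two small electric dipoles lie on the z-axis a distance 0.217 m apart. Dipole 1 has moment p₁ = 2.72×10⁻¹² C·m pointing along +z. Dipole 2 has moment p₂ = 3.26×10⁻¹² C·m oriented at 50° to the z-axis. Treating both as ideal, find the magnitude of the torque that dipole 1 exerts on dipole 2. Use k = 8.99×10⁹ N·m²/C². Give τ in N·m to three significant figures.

The second dipole sits on the axis of the first, so the field there is axial: E₁ = 2kp₁/r³ along +z.
E₁ = 2(8.99×10⁹)(2.72×10⁻¹²)/(0.217)³ = 4.786 N/C.
Torque on the second dipole: τ = p₂ E₁ sinθ.
τ = (3.26×10⁻¹²)(4.786)·sin50° = 1.195×10⁻¹¹ N·m.

τ ≈ 1.20×10⁻¹¹ N·m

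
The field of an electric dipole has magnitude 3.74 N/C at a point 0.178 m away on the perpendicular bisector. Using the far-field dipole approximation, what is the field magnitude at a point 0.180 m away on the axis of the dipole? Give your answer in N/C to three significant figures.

E ≈ 7.23 N/C

Dipole fields scale as 1/r³ in the far field.
The axial field is twice the equatorial field at the same r, so the geometry factor is 2/1.
E₂ = E₁ · (2/1) · (r₁/r₂)³ = 3.74 · 2 · (0.178/0.180)³.
(r₁/r₂)³ = (0.9889)³ = 0.967.
E₂ ≈ 7.233 N/C.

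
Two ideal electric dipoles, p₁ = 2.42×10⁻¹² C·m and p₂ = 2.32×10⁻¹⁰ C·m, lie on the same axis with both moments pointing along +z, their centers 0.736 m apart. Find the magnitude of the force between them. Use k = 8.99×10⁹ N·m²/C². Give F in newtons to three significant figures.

F ≈ 1.03×10⁻¹⁰ N

On-axis field of dipole 1 at distance r: E = 2kp₁/r³. Force on dipole 2 is F = p₂·dE/dr (gradient along axis).
dE/dr = −6kp₁/r⁴, so |F| = 6kp₁p₂/r⁴ (attractive for aligned moments).
F = 6(8.99×10⁹)(2.42×10⁻¹²)(2.32×10⁻¹⁰)/(0.736)⁴ = 1.032×10⁻¹⁰ N.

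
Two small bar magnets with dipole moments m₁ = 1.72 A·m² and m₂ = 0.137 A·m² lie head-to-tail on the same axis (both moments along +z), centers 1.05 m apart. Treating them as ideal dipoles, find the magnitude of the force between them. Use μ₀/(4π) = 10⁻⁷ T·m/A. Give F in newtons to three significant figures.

F ≈ 1.16×10⁻⁷ N

On-axis B of dipole 1: B = (μ₀/4π)·2m₁/r³. Force on dipole 2: F = m₂·dB/dr.
dB/dr = −(μ₀/4π)·6m₁/r⁴, so |F| = (μ₀/4π)·6m₁m₂/r⁴.
F = 6(10⁻⁷)(1.72)(0.137)/(1.05)⁴ = 1.163×10⁻⁷ N.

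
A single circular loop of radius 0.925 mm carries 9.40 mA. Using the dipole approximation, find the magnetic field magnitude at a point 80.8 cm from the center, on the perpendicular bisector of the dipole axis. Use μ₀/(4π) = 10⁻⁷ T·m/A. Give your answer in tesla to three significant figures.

Magnetic moment m = IA = Iπa² = (0.00940)·π·(9.25×10⁻⁴)² = 2.527×10⁻⁸ A·m².
In the equatorial plane B = (μ₀/4π)·m/r³ (half the axial value).
B = (10⁻⁷)·(2.527×10⁻⁸) / (0.808)³ = 4.790×10⁻¹⁵ T.

B ≈ 4.79×10⁻¹⁵ T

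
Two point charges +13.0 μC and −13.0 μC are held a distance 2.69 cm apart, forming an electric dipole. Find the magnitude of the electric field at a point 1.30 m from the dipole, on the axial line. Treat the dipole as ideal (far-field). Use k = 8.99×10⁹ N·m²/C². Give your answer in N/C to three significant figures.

Dipole moment p = qd = (1.30×10⁻⁵ C)(0.0269 m) = 3.497×10⁻⁷ C·m.
On the dipole axis E = 2kp/r³.
E = 2·(8.99×10⁹)(3.497×10⁻⁷) / (1.30)³ = 2862 N/C.

E ≈ 2860 N/C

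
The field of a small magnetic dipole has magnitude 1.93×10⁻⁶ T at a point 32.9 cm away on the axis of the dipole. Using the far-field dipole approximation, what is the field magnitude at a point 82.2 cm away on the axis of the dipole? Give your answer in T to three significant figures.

B ≈ 1.24×10⁻⁷ T

Dipole fields scale as 1/r³ in the far field; the geometry is the same at both points.
B₂ = B₁ · (r₁/r₂)³ = 1.93×10⁻⁶ · (32.9/82.2)³.
(r₁/r₂)³ = (0.4002)³ = 0.06412.
B₂ ≈ 1.237×10⁻⁷ T.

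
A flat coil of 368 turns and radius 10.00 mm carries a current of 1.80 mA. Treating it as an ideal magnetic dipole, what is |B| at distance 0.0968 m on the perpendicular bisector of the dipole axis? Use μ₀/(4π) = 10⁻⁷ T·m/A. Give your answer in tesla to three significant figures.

B ≈ 2.29×10⁻⁸ T

m = NIA = NIπa² = 368·(0.00180)·π·(0.0100)² = 2.081×10⁻⁴ A·m².
In the equatorial plane B = (μ₀/4π)·m/r³ (half the axial value).
B = (10⁻⁷)·(2.081×10⁻⁴) / (0.0968)³ = 2.294×10⁻⁸ T.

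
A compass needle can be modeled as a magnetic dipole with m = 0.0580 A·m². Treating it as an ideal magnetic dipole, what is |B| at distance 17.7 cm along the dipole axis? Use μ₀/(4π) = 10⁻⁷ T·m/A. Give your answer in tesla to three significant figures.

On axis B = (μ₀/4π)·2m/r³.
B = 2·(10⁻⁷)·(0.0580) / (0.177)³ = 2.092×10⁻⁶ T.

B ≈ 2.09×10⁻⁶ T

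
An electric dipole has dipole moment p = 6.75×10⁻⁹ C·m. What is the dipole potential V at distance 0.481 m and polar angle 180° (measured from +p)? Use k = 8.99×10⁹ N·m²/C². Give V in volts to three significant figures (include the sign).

The dipole potential is V = kp cosθ / r².
V = (8.99×10⁹)(6.75×10⁻⁹)·cos180° / (0.481)² = -262.3 V.

V ≈ -262 V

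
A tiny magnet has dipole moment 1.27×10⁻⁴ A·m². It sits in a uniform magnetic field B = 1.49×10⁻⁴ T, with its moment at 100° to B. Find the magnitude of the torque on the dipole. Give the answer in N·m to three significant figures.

τ ≈ 1.86×10⁻⁸ N·m

Torque on a magnetic dipole: τ = mB sinθ.
τ = (1.27×10⁻⁴)(1.49×10⁻⁴)·sin100° = 1.864×10⁻⁸ N·m.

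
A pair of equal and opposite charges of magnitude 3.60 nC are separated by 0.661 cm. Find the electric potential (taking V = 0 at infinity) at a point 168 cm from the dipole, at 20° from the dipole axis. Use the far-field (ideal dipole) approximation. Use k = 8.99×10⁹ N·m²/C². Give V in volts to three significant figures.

Dipole moment p = qd = (3.60×10⁻⁹ C)(0.00661 m) = 2.38×10⁻¹¹ C·m.
The dipole potential is V = kp cosθ / r².
V = (8.99×10⁹)(2.38×10⁻¹¹)·cos20° / (1.68)² = 0.07124 V.

V ≈ 0.0712 V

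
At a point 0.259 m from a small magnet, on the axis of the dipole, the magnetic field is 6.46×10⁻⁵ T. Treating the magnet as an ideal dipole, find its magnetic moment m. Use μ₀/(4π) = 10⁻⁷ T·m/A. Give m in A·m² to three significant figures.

On axis B = (μ₀/4π)·2m/r³, so m = Br³·4π/(μ₀·2).
m = (6.46×10⁻⁵)·(0.259)³ / (2·10⁻⁷) = 5.612 A·m².

m ≈ 5.61 A·m²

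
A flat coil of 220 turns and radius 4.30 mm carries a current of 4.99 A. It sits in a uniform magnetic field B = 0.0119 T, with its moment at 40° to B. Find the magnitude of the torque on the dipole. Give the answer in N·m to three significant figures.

m = NIA = NIπa² = 220·(4.99)·π·(0.00430)² = 0.06377 A·m².
Torque on a magnetic dipole: τ = mB sinθ.
τ = (0.06377)(0.0119)·sin40° = 4.878×10⁻⁴ N·m.

τ ≈ 4.88×10⁻⁴ N·m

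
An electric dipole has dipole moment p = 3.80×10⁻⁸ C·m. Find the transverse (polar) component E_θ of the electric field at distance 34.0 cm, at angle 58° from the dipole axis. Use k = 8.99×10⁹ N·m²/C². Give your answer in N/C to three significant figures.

For a dipole, E_θ = (kp sinθ)/r³.
kp/r³ = (8.99×10⁹)(3.80×10⁻⁸)/(0.340)³ = 8692 N/C.
E_θ = 8692·sin58° = 7371 N/C.

E_θ ≈ 7370 N/C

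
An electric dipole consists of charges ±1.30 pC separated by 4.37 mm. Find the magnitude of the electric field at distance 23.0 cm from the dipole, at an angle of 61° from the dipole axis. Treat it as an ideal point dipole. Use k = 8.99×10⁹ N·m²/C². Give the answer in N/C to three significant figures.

Dipole moment p = qd = (1.30×10⁻¹² C)(0.00437 m) = 5.681×10⁻¹⁵ C·m.
At angle θ the dipole field magnitude is E = (kp/r³)·√(1 + 3cos²θ).
kp/r³ = (8.99×10⁹)(5.681×10⁻¹⁵) / (0.230)³ = 0.004198 N/C.
√(1 + 3cos²61°) = √(1 + 3·0.2350) = √1.7051 ≈ 1.3058.
E ≈ 0.004198 × 1.306 = 0.005481 N/C.

E ≈ 0.00548 N/C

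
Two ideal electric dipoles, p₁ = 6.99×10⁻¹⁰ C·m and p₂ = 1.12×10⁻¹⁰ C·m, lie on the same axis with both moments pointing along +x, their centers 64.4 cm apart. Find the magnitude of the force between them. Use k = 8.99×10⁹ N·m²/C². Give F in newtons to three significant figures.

F ≈ 2.46×10⁻⁸ N

On-axis field of dipole 1 at distance r: E = 2kp₁/r³. Force on dipole 2 is F = p₂·dE/dr (gradient along axis).
dE/dr = −6kp₁/r⁴, so |F| = 6kp₁p₂/r⁴ (attractive for aligned moments).
F = 6(8.99×10⁹)(6.99×10⁻¹⁰)(1.12×10⁻¹⁰)/(0.644)⁴ = 2.455×10⁻⁸ N.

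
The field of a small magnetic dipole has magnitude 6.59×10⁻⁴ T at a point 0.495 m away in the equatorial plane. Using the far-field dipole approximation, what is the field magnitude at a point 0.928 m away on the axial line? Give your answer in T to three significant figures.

B ≈ 2.00×10⁻⁴ T

Dipole fields scale as 1/r³ in the far field.
The axial field is twice the equatorial field at the same r, so the geometry factor is 2/1.
B₂ = B₁ · (2/1) · (r₁/r₂)³ = 6.59×10⁻⁴ · 2 · (0.495/0.928)³.
(r₁/r₂)³ = (0.5334)³ = 0.1518.
B₂ ≈ 2.000×10⁻⁴ T.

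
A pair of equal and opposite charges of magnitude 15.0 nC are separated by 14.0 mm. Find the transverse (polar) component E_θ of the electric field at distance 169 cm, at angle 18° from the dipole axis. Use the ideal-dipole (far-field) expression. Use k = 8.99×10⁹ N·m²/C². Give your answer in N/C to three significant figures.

Dipole moment p = qd = (1.50×10⁻⁸ C)(0.0140 m) = 2.10×10⁻¹⁰ C·m.
For a dipole, E_θ = (kp sinθ)/r³.
kp/r³ = (8.99×10⁹)(2.10×10⁻¹⁰)/(1.69)³ = 0.3911 N/C.
E_θ = 0.3911·sin18° = 0.1209 N/C.

E_θ ≈ 0.121 N/C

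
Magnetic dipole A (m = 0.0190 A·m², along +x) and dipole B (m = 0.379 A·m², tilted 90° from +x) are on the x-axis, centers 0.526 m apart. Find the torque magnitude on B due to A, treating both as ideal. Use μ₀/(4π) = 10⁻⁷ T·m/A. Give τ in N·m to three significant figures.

Dipole B is on the axis of dipole A, so B₁ there is axial: B₁ = (μ₀/4π)·2m₁/r³ along +x.
B₁ = 2(10⁻⁷)(0.0190)/(0.526)³ = 2.611×10⁻⁸ T.
τ = m₂ B₁ sinθ.
τ = (0.379)(2.611×10⁻⁸)·sin90° = 9.896×10⁻⁹ N·m.

τ ≈ 9.90×10⁻⁹ N·m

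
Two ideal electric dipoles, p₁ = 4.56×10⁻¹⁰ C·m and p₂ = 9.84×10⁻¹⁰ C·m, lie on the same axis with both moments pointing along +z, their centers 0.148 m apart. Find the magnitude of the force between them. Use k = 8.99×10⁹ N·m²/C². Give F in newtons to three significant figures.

F ≈ 5.04×10⁻⁵ N

On-axis field of dipole 1 at distance r: E = 2kp₁/r³. Force on dipole 2 is F = p₂·dE/dr (gradient along axis).
dE/dr = −6kp₁/r⁴, so |F| = 6kp₁p₂/r⁴ (attractive for aligned moments).
F = 6(8.99×10⁹)(4.56×10⁻¹⁰)(9.84×10⁻¹⁰)/(0.148)⁴ = 5.045×10⁻⁵ N.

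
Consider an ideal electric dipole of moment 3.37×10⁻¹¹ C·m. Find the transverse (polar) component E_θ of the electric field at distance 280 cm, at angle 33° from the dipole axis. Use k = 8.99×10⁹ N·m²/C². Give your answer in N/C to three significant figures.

E_θ ≈ 0.00752 N/C

For a dipole, E_θ = (kp sinθ)/r³.
kp/r³ = (8.99×10⁹)(3.37×10⁻¹¹)/(2.80)³ = 0.01380 N/C.
E_θ = 0.01380·sin33° = 0.007517 N/C.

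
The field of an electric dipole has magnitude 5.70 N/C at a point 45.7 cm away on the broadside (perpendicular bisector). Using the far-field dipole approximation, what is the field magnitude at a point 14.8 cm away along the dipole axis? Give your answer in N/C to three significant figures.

E ≈ 336 N/C

Dipole fields scale as 1/r³ in the far field.
The axial field is twice the equatorial field at the same r, so the geometry factor is 2/1.
E₂ = E₁ · (2/1) · (r₁/r₂)³ = 5.70 · 2 · (45.7/14.8)³.
(r₁/r₂)³ = (3.088)³ = 29.44.
E₂ ≈ 335.6 N/C.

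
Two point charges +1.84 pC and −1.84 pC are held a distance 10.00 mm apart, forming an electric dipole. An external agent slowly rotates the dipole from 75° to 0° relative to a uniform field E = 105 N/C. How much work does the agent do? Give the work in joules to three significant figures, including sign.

Dipole moment p = qd = (1.84×10⁻¹² C)(0.0100 m) = 1.84×10⁻¹⁴ C·m.
W_ext = ΔU = U(θ₂) − U(θ₁) = −pE cosθ₂ − (−pE cosθ₁) = pE(cosθ₁ − cosθ₂).
W = (1.84×10⁻¹⁴)(105)·(cos75° − cos0°) = (1.932×10⁻¹²)·(-0.7412) = -1.432×10⁻¹² J.

W ≈ -1.43×10⁻¹² J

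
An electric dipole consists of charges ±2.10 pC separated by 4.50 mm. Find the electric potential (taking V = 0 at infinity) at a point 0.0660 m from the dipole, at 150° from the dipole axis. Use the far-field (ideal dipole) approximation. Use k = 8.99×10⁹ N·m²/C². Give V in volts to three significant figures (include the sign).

Dipole moment p = qd = (2.10×10⁻¹² C)(0.00450 m) = 9.45×10⁻¹⁵ C·m.
The dipole potential is V = kp cosθ / r².
V = (8.99×10⁹)(9.45×10⁻¹⁵)·cos150° / (0.0660)² = -0.01689 V.

V ≈ -0.0169 V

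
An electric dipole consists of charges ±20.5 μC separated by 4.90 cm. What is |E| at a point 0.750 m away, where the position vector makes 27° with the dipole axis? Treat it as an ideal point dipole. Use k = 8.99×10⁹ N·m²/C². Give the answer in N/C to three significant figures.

E ≈ 3.94×10⁴ N/C

Dipole moment p = qd = (2.05×10⁻⁵ C)(0.0490 m) = 1.005×10⁻⁶ C·m.
At angle θ the dipole field magnitude is E = (kp/r³)·√(1 + 3cos²θ).
kp/r³ = (8.99×10⁹)(1.005×10⁻⁶) / (0.750)³ = 2.142×10⁴ N/C.
√(1 + 3cos²27°) = √(1 + 3·0.7939) = √3.3817 ≈ 1.8389.
E ≈ 2.142×10⁴ × 1.839 = 3.938×10⁴ N/C.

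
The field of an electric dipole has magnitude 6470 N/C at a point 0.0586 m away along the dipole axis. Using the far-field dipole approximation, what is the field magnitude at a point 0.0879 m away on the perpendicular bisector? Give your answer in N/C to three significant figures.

E ≈ 959 N/C

Dipole fields scale as 1/r³ in the far field.
The axial field is twice the equatorial field at the same r, so the geometry factor is 1/2.
E₂ = E₁ · (1/2) · (r₁/r₂)³ = 6470 · 0.5 · (0.0586/0.0879)³.
(r₁/r₂)³ = (0.6667)³ = 0.2963.
E₂ ≈ 958.5 N/C.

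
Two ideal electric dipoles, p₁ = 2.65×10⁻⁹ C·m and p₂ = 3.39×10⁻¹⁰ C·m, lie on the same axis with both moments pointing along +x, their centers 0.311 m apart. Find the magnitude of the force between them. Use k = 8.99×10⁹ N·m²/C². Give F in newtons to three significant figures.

On-axis field of dipole 1 at distance r: E = 2kp₁/r³. Force on dipole 2 is F = p₂·dE/dr (gradient along axis).
dE/dr = −6kp₁/r⁴, so |F| = 6kp₁p₂/r⁴ (attractive for aligned moments).
F = 6(8.99×10⁹)(2.65×10⁻⁹)(3.39×10⁻¹⁰)/(0.311)⁴ = 5.180×10⁻⁶ N.

F ≈ 5.18×10⁻⁶ N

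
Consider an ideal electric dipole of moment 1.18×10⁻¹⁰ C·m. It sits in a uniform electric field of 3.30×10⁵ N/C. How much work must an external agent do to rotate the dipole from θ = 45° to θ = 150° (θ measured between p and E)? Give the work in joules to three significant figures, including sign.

W_ext = ΔU = U(θ₂) − U(θ₁) = −pE cosθ₂ − (−pE cosθ₁) = pE(cosθ₁ − cosθ₂).
W = (1.18×10⁻¹⁰)(3.30×10⁵)·(cos45° − cos150°) = (3.894×10⁻⁵)·(+1.5731) = 6.126×10⁻⁵ J.

W ≈ 6.13×10⁻⁵ J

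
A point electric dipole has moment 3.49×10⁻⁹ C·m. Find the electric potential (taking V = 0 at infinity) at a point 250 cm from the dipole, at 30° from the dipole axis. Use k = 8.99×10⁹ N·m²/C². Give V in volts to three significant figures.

V ≈ 4.35 V

The dipole potential is V = kp cosθ / r².
V = (8.99×10⁹)(3.49×10⁻⁹)·cos30° / (2.50)² = 4.347 V.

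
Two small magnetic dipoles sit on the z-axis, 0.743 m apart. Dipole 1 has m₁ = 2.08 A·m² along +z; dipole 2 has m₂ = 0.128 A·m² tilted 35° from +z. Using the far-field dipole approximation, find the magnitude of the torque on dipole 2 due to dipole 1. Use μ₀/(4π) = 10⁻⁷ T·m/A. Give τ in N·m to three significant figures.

Dipole B is on the axis of dipole A, so B₁ there is axial: B₁ = (μ₀/4π)·2m₁/r³ along +z.
B₁ = 2(10⁻⁷)(2.08)/(0.743)³ = 1.014×10⁻⁶ T.
τ = m₂ B₁ sinθ.
τ = (0.128)(1.014×10⁻⁶)·sin35° = 7.446×10⁻⁸ N·m.

τ ≈ 7.45×10⁻⁸ N·m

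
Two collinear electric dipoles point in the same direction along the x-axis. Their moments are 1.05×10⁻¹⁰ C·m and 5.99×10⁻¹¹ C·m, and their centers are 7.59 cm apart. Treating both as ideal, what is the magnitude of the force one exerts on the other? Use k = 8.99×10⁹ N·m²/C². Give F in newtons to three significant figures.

On-axis field of dipole 1 at distance r: E = 2kp₁/r³. Force on dipole 2 is F = p₂·dE/dr (gradient along axis).
dE/dr = −6kp₁/r⁴, so |F| = 6kp₁p₂/r⁴ (attractive for aligned moments).
F = 6(8.99×10⁹)(1.05×10⁻¹⁰)(5.99×10⁻¹¹)/(0.0759)⁴ = 1.022×10⁻⁵ N.

F ≈ 1.02×10⁻⁵ N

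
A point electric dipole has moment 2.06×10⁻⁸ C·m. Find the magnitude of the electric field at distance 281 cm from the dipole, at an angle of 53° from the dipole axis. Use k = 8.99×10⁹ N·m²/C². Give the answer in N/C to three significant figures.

At angle θ the dipole field magnitude is E = (kp/r³)·√(1 + 3cos²θ).
kp/r³ = (8.99×10⁹)(2.06×10⁻⁸) / (2.81)³ = 8.347 N/C.
√(1 + 3cos²53°) = √(1 + 3·0.3622) = √2.0865 ≈ 1.4445.
E ≈ 8.347 × 1.444 = 12.06 N/C.

E ≈ 12.1 N/C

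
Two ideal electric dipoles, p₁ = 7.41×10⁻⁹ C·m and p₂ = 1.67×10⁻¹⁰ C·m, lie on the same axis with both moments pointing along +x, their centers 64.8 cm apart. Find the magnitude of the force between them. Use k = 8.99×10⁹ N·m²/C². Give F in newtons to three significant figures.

On-axis field of dipole 1 at distance r: E = 2kp₁/r³. Force on dipole 2 is F = p₂·dE/dr (gradient along axis).
dE/dr = −6kp₁/r⁴, so |F| = 6kp₁p₂/r⁴ (attractive for aligned moments).
F = 6(8.99×10⁹)(7.41×10⁻⁹)(1.67×10⁻¹⁰)/(0.648)⁴ = 3.786×10⁻⁷ N.

F ≈ 3.79×10⁻⁷ N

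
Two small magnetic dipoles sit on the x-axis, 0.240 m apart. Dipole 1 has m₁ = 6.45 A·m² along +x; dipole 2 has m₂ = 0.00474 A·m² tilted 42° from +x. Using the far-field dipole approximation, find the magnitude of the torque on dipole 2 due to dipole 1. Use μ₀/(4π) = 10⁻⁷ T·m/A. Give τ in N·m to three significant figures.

τ ≈ 2.96×10⁻⁷ N·m

Dipole B is on the axis of dipole A, so B₁ there is axial: B₁ = (μ₀/4π)·2m₁/r³ along +x.
B₁ = 2(10⁻⁷)(6.45)/(0.240)³ = 9.332×10⁻⁵ T.
τ = m₂ B₁ sinθ.
τ = (0.00474)(9.332×10⁻⁵)·sin42° = 2.960×10⁻⁷ N·m.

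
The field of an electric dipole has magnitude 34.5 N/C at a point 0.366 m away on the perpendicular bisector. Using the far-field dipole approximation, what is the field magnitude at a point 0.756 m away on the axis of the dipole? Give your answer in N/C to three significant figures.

E ≈ 7.83 N/C

Dipole fields scale as 1/r³ in the far field.
The axial field is twice the equatorial field at the same r, so the geometry factor is 2/1.
E₂ = E₁ · (2/1) · (r₁/r₂)³ = 34.5 · 2 · (0.366/0.756)³.
(r₁/r₂)³ = (0.4841)³ = 0.1135.
E₂ ≈ 7.829 N/C.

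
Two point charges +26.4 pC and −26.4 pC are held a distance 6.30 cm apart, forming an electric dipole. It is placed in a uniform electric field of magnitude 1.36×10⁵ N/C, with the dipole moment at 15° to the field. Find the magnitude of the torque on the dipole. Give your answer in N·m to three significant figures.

Dipole moment p = qd = (2.64×10⁻¹¹ C)(0.0630 m) = 1.663×10⁻¹² C·m.
Torque on an electric dipole: τ = pE sinθ.
τ = (1.663×10⁻¹²)(1.36×10⁵)·sin15° = 5.854×10⁻⁸ N·m.

τ ≈ 5.85×10⁻⁸ N·m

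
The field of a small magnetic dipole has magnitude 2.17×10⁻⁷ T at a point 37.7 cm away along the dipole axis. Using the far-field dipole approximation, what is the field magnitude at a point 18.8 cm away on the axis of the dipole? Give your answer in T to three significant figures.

B ≈ 1.75×10⁻⁶ T

Dipole fields scale as 1/r³ in the far field; the geometry is the same at both points.
B₂ = B₁ · (r₁/r₂)³ = 2.17×10⁻⁷ · (37.7/18.8)³.
(r₁/r₂)³ = (2.005)³ = 8.064.
B₂ ≈ 1.750×10⁻⁶ T.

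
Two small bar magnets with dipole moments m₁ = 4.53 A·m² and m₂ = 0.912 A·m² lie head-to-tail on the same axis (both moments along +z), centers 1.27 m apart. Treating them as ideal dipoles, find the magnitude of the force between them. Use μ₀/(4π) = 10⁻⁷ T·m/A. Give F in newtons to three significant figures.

F ≈ 9.53×10⁻⁷ N

On-axis B of dipole 1: B = (μ₀/4π)·2m₁/r³. Force on dipole 2: F = m₂·dB/dr.
dB/dr = −(μ₀/4π)·6m₁/r⁴, so |F| = (μ₀/4π)·6m₁m₂/r⁴.
F = 6(10⁻⁷)(4.53)(0.912)/(1.27)⁴ = 9.529×10⁻⁷ N.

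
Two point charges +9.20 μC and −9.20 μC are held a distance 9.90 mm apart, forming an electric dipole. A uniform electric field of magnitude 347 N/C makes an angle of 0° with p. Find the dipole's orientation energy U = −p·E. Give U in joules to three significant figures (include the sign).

U ≈ -3.16×10⁻⁵ J

Dipole moment p = qd = (9.20×10⁻⁶ C)(0.00990 m) = 9.108×10⁻⁸ C·m.
U = −p·E = −pE cosθ.
U = −(9.108×10⁻⁸)(347)·cos0° = -3.160×10⁻⁵ J.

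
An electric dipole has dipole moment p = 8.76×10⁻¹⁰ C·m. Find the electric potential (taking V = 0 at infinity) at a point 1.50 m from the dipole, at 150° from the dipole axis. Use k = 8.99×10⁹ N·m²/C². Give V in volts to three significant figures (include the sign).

The dipole potential is V = kp cosθ / r².
V = (8.99×10⁹)(8.76×10⁻¹⁰)·cos150° / (1.50)² = -3.031 V.

V ≈ -3.03 V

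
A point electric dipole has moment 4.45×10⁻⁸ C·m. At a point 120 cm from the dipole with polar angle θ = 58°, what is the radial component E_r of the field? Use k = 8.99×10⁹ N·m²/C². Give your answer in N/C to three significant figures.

E_r ≈ 245 N/C

For a dipole, E_r = (2kp cosθ)/r³.
kp/r³ = (8.99×10⁹)(4.45×10⁻⁸)/(1.20)³ = 231.5 N/C.
E_r = 2·231.5·cos58° = 245.4 N/C.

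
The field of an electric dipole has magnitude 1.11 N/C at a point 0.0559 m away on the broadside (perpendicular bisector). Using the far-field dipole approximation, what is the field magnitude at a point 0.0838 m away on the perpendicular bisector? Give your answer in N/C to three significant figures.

E ≈ 0.329 N/C

Dipole fields scale as 1/r³ in the far field; the geometry is the same at both points.
E₂ = E₁ · (r₁/r₂)³ = 1.11 · (0.0559/0.0838)³.
(r₁/r₂)³ = (0.6671)³ = 0.2968.
E₂ ≈ 0.3295 N/C.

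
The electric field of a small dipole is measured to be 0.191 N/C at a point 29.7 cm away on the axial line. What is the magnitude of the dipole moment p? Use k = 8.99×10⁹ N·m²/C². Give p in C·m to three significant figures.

On axis E = 2kp/r³, so p = Er³/(2k).
p = (0.191)·(0.297)³ / (2·8.99×10⁹) = 2.783×10⁻¹³ C·m.

p ≈ 2.78×10⁻¹³ C·m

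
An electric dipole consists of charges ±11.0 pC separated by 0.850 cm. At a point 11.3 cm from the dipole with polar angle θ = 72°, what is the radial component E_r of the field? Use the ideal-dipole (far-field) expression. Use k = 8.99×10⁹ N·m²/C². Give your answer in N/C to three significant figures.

Dipole moment p = qd = (1.10×10⁻¹¹ C)(0.00850 m) = 9.35×10⁻¹⁴ C·m.
For a dipole, E_r = (2kp cosθ)/r³.
kp/r³ = (8.99×10⁹)(9.35×10⁻¹⁴)/(0.113)³ = 0.5826 N/C.
E_r = 2·0.5826·cos72° = 0.3600 N/C.

E_r ≈ 0.360 N/C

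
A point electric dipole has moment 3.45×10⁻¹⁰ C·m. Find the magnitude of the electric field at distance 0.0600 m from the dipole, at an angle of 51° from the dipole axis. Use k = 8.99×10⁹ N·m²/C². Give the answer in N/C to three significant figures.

E ≈ 2.12×10⁴ N/C

At angle θ the dipole field magnitude is E = (kp/r³)·√(1 + 3cos²θ).
kp/r³ = (8.99×10⁹)(3.45×10⁻¹⁰) / (0.0600)³ = 1.436×10⁴ N/C.
√(1 + 3cos²51°) = √(1 + 3·0.3960) = √2.1881 ≈ 1.4792.
E ≈ 1.436×10⁴ × 1.479 = 2.124×10⁴ N/C.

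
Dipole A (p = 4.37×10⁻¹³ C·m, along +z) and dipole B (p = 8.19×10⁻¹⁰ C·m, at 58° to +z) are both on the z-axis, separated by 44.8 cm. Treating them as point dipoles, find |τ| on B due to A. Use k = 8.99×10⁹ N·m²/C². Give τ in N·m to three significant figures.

τ ≈ 6.07×10⁻¹¹ N·m

The second dipole sits on the axis of the first, so the field there is axial: E₁ = 2kp₁/r³ along +z.
E₁ = 2(8.99×10⁹)(4.37×10⁻¹³)/(0.448)³ = 0.08739 N/C.
Torque on the second dipole: τ = p₂ E₁ sinθ.
τ = (8.19×10⁻¹⁰)(0.08739)·sin58° = 6.069×10⁻¹¹ N·m.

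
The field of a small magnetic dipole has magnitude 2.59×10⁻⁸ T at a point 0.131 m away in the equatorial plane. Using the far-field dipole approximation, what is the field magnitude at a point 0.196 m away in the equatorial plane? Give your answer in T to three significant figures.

Dipole fields scale as 1/r³ in the far field; the geometry is the same at both points.
B₂ = B₁ · (r₁/r₂)³ = 2.59×10⁻⁸ · (0.131/0.196)³.
(r₁/r₂)³ = (0.6684)³ = 0.2986.
B₂ ≈ 7.733×10⁻⁹ T.

B ≈ 7.73×10⁻⁹ T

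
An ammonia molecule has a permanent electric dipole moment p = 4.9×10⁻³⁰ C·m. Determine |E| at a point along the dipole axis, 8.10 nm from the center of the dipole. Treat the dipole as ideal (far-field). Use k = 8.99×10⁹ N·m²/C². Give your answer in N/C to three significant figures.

On the dipole axis E = 2kp/r³.
E = 2·(8.99×10⁹)(4.90×10⁻³⁰) / (8.10×10⁻⁹)³ = 1.658×10⁵ N/C.

E ≈ 1.66×10⁵ N/C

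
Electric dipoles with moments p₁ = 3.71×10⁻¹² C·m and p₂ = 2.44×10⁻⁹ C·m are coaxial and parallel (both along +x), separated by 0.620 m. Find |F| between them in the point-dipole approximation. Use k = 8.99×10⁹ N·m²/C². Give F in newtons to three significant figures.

On-axis field of dipole 1 at distance r: E = 2kp₁/r³. Force on dipole 2 is F = p₂·dE/dr (gradient along axis).
dE/dr = −6kp₁/r⁴, so |F| = 6kp₁p₂/r⁴ (attractive for aligned moments).
F = 6(8.99×10⁹)(3.71×10⁻¹²)(2.44×10⁻⁹)/(0.620)⁴ = 3.305×10⁻⁹ N.

F ≈ 3.30×10⁻⁹ N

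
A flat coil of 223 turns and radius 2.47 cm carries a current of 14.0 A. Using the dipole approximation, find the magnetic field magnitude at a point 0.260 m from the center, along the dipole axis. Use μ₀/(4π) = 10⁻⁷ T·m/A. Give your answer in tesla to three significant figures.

B ≈ 6.81×10⁻⁵ T

m = NIA = NIπa² = 223·(14.0)·π·(0.0247)² = 5.984 A·m².
On axis B = (μ₀/4π)·2m/r³.
B = 2·(10⁻⁷)·(5.984) / (0.260)³ = 6.809×10⁻⁵ T.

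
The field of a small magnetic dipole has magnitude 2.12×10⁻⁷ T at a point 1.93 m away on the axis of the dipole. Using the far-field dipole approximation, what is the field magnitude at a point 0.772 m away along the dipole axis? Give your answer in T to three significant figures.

B ≈ 3.31×10⁻⁶ T

Dipole fields scale as 1/r³ in the far field; the geometry is the same at both points.
B₂ = B₁ · (r₁/r₂)³ = 2.12×10⁻⁷ · (1.93/0.772)³.
(r₁/r₂)³ = (2.5)³ = 15.62.
B₂ ≈ 3.312×10⁻⁶ T.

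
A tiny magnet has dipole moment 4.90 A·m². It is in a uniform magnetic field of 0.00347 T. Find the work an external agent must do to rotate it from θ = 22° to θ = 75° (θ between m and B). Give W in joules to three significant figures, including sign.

W_ext = ΔU = −mB cosθ₂ + mB cosθ₁ = mB(cosθ₁ − cosθ₂).
W = (4.90)(0.00347)·(cos22° − cos75°) = (0.01700)·(+0.6684) = 0.01136 J.

W ≈ 0.0114 J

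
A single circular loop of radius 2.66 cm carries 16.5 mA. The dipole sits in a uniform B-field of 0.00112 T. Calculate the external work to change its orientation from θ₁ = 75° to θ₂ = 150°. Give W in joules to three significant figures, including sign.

Magnetic moment m = IA = Iπa² = (0.0165)·π·(0.0266)² = 3.668×10⁻⁵ A·m².
W_ext = ΔU = −mB cosθ₂ + mB cosθ₁ = mB(cosθ₁ − cosθ₂).
W = (3.668×10⁻⁵)(0.00112)·(cos75° − cos150°) = (4.108×10⁻⁸)·(+1.1248) = 4.621×10⁻⁸ J.

W ≈ 4.62×10⁻⁸ J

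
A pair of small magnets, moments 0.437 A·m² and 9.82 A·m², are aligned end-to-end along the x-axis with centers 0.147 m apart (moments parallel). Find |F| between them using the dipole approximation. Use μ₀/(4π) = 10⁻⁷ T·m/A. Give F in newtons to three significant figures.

On-axis B of dipole 1: B = (μ₀/4π)·2m₁/r³. Force on dipole 2: F = m₂·dB/dr.
dB/dr = −(μ₀/4π)·6m₁/r⁴, so |F| = (μ₀/4π)·6m₁m₂/r⁴.
F = 6(10⁻⁷)(0.437)(9.82)/(0.147)⁴ = 0.005514 N.

F ≈ 0.00551 N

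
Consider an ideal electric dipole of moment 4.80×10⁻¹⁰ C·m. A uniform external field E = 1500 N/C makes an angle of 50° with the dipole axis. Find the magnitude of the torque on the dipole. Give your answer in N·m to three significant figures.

Torque on an electric dipole: τ = pE sinθ.
τ = (4.80×10⁻¹⁰)(1500)·sin50° = 5.516×10⁻⁷ N·m.

τ ≈ 5.52×10⁻⁷ N·m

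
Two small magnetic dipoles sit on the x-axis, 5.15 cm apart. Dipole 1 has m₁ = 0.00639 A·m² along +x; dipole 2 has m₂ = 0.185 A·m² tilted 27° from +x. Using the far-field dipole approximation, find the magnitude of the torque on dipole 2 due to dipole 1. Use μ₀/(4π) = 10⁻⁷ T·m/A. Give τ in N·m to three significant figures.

Dipole B is on the axis of dipole A, so B₁ there is axial: B₁ = (μ₀/4π)·2m₁/r³ along +x.
B₁ = 2(10⁻⁷)(0.00639)/(0.0515)³ = 9.356×10⁻⁶ T.
τ = m₂ B₁ sinθ.
τ = (0.185)(9.356×10⁻⁶)·sin27° = 7.858×10⁻⁷ N·m.

τ ≈ 7.86×10⁻⁷ N·m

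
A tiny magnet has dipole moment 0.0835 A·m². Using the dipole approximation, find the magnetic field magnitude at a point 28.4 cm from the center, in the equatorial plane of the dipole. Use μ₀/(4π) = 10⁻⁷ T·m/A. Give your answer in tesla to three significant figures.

In the equatorial plane B = (μ₀/4π)·m/r³ (half the axial value).
B = (10⁻⁷)·(0.0835) / (0.284)³ = 3.645×10⁻⁷ T.

B ≈ 3.65×10⁻⁷ T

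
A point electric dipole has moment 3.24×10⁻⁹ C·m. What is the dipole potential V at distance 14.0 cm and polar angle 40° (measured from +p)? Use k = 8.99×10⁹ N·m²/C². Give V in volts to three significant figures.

V ≈ 1140 V

The dipole potential is V = kp cosθ / r².
V = (8.99×10⁹)(3.24×10⁻⁹)·cos40° / (0.140)² = 1138 V.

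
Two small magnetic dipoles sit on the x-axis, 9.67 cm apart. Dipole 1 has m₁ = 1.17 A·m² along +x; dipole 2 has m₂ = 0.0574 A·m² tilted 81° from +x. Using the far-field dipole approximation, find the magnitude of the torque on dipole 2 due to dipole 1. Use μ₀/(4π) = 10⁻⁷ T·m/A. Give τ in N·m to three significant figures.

Dipole B is on the axis of dipole A, so B₁ there is axial: B₁ = (μ₀/4π)·2m₁/r³ along +x.
B₁ = 2(10⁻⁷)(1.17)/(0.0967)³ = 2.588×10⁻⁴ T.
τ = m₂ B₁ sinθ.
τ = (0.0574)(2.588×10⁻⁴)·sin81° = 1.467×10⁻⁵ N·m.

τ ≈ 1.47×10⁻⁵ N·m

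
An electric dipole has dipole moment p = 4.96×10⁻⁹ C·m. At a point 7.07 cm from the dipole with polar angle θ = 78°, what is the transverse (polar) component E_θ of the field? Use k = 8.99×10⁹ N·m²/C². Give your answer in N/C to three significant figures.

E_θ ≈ 1.23×10⁵ N/C

For a dipole, E_θ = (kp sinθ)/r³.
kp/r³ = (8.99×10⁹)(4.96×10⁻⁹)/(0.0707)³ = 1.262×10⁵ N/C.
E_θ = 1.262×10⁵·sin78° = 1.234×10⁵ N/C.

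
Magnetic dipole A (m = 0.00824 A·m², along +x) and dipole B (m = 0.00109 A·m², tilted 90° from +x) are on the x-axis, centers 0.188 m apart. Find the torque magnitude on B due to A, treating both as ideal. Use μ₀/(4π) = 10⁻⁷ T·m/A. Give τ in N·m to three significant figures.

τ ≈ 2.70×10⁻¹⁰ N·m

Dipole B is on the axis of dipole A, so B₁ there is axial: B₁ = (μ₀/4π)·2m₁/r³ along +x.
B₁ = 2(10⁻⁷)(0.00824)/(0.188)³ = 2.480×10⁻⁷ T.
τ = m₂ B₁ sinθ.
τ = (0.00109)(2.480×10⁻⁷)·sin90° = 2.703×10⁻¹⁰ N·m.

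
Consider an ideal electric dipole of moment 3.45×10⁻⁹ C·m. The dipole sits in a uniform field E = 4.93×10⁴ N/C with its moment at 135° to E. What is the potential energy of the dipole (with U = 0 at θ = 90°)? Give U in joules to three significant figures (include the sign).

U ≈ 1.20×10⁻⁴ J

U = −p·E = −pE cosθ.
U = −(3.45×10⁻⁹)(4.93×10⁴)·cos135° = 1.203×10⁻⁴ J.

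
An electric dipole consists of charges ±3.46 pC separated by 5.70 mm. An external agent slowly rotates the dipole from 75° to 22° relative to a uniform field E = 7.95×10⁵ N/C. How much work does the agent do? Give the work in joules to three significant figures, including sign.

Dipole moment p = qd = (3.46×10⁻¹² C)(0.00570 m) = 1.972×10⁻¹⁴ C·m.
W_ext = ΔU = U(θ₂) − U(θ₁) = −pE cosθ₂ − (−pE cosθ₁) = pE(cosθ₁ − cosθ₂).
W = (1.972×10⁻¹⁴)(7.95×10⁵)·(cos75° − cos22°) = (1.568×10⁻⁸)·(-0.6684) = -1.048×10⁻⁸ J.

W ≈ -1.05×10⁻⁸ J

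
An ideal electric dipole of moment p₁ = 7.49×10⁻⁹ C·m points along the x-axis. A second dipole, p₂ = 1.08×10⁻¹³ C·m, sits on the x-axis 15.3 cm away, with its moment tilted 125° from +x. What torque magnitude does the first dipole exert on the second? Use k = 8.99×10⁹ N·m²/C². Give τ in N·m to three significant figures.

The second dipole sits on the axis of the first, so the field there is axial: E₁ = 2kp₁/r³ along +x.
E₁ = 2(8.99×10⁹)(7.49×10⁻⁹)/(0.153)³ = 3.760×10⁴ N/C.
Torque on the second dipole: τ = p₂ E₁ sinθ.
τ = (1.08×10⁻¹³)(3.760×10⁴)·sin125° = 3.326×10⁻⁹ N·m.

τ ≈ 3.33×10⁻⁹ N·m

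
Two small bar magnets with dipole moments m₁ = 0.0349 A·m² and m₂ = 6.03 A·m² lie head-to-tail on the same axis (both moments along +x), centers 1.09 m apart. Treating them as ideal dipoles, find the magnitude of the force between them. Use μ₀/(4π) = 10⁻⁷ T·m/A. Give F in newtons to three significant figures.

On-axis B of dipole 1: B = (μ₀/4π)·2m₁/r³. Force on dipole 2: F = m₂·dB/dr.
dB/dr = −(μ₀/4π)·6m₁/r⁴, so |F| = (μ₀/4π)·6m₁m₂/r⁴.
F = 6(10⁻⁷)(0.0349)(6.03)/(1.09)⁴ = 8.945×10⁻⁸ N.

F ≈ 8.95×10⁻⁸ N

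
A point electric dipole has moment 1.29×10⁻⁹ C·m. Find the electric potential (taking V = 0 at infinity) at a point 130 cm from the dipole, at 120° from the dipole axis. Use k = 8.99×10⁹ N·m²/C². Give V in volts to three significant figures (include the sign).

The dipole potential is V = kp cosθ / r².
V = (8.99×10⁹)(1.29×10⁻⁹)·cos120° / (1.30)² = -3.431 V.

V ≈ -3.43 V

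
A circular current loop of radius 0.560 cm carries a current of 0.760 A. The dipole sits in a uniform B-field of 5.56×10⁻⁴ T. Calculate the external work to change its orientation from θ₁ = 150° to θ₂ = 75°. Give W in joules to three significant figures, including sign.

Magnetic moment m = IA = Iπa² = (0.760)·π·(0.00560)² = 7.488×10⁻⁵ A·m².
W_ext = ΔU = −mB cosθ₂ + mB cosθ₁ = mB(cosθ₁ − cosθ₂).
W = (7.488×10⁻⁵)(5.56×10⁻⁴)·(cos150° − cos75°) = (4.163×10⁻⁸)·(-1.1248) = -4.683×10⁻⁸ J.

W ≈ -4.68×10⁻⁸ J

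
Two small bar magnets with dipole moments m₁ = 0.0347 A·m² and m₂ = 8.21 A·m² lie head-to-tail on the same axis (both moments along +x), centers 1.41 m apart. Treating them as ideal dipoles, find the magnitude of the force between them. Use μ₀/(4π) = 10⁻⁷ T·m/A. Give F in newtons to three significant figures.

F ≈ 4.32×10⁻⁸ N

On-axis B of dipole 1: B = (μ₀/4π)·2m₁/r³. Force on dipole 2: F = m₂·dB/dr.
dB/dr = −(μ₀/4π)·6m₁/r⁴, so |F| = (μ₀/4π)·6m₁m₂/r⁴.
F = 6(10⁻⁷)(0.0347)(8.21)/(1.41)⁴ = 4.325×10⁻⁸ N.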